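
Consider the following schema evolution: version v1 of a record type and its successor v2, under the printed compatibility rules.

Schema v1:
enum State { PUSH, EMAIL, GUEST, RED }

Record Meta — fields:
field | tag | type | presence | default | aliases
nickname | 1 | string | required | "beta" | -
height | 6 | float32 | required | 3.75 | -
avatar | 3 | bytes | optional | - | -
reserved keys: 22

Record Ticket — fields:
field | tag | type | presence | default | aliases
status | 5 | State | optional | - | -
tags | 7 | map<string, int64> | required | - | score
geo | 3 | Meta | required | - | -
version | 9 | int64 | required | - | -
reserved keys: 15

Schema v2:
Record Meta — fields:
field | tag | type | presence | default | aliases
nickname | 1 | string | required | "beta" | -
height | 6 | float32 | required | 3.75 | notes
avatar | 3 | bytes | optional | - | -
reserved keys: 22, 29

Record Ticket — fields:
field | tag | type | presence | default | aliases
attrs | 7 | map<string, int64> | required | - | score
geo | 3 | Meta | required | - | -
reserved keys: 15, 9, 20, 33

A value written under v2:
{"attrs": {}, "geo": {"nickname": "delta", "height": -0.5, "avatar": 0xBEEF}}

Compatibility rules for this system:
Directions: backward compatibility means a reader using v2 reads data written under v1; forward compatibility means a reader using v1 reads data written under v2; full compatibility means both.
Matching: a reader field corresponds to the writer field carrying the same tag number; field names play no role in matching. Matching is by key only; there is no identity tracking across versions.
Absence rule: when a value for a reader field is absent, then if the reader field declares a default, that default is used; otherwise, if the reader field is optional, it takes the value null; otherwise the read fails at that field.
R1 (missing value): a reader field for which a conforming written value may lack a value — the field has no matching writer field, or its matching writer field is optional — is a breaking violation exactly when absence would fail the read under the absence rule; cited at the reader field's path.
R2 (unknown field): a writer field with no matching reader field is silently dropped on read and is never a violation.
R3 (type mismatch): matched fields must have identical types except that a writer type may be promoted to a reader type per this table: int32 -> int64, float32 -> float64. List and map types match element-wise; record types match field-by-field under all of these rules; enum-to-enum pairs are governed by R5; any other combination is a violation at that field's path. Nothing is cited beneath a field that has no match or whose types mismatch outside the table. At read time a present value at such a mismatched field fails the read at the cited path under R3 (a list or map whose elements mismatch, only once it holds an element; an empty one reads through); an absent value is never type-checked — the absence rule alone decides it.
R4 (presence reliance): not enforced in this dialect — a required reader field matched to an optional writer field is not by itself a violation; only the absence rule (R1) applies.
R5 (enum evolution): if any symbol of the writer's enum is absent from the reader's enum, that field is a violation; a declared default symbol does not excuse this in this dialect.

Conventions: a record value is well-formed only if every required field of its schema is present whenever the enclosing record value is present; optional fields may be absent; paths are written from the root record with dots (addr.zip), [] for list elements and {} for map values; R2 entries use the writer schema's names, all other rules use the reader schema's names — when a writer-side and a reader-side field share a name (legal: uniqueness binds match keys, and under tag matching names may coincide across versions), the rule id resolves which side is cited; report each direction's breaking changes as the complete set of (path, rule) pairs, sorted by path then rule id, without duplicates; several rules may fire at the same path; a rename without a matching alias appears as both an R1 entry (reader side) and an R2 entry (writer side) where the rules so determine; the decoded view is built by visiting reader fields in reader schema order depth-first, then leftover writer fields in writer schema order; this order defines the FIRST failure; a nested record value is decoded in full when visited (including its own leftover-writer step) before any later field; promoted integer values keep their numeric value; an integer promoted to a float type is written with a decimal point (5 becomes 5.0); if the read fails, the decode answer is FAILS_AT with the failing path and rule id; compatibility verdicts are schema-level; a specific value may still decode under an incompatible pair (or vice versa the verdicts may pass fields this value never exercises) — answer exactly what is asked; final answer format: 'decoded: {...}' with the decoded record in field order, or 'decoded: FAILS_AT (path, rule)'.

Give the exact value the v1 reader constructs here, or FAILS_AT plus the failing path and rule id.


arrows below run writer -> reader for Ticket
decode (reader v1):
  status := null (not supplied -> null)
  tags := {} (from writer attrs)
  geo.nickname := "delta"
  geo.height := -0.5
  geo.avatar := 0xBEEF
  read fails at version under R1 (no fill)
  => FAILS_AT (version, R1)
the other Ticket changes do not affect what is asked:
  removed field status from record Ticket -> inert under this dialect — no rule fires on Ticket and the result does not move
  renamed field tags to attrs in record Ticket -> inert under this dialect — no rule fires on Ticket and the result does not move

decoded: FAILS_AT (version, R1)


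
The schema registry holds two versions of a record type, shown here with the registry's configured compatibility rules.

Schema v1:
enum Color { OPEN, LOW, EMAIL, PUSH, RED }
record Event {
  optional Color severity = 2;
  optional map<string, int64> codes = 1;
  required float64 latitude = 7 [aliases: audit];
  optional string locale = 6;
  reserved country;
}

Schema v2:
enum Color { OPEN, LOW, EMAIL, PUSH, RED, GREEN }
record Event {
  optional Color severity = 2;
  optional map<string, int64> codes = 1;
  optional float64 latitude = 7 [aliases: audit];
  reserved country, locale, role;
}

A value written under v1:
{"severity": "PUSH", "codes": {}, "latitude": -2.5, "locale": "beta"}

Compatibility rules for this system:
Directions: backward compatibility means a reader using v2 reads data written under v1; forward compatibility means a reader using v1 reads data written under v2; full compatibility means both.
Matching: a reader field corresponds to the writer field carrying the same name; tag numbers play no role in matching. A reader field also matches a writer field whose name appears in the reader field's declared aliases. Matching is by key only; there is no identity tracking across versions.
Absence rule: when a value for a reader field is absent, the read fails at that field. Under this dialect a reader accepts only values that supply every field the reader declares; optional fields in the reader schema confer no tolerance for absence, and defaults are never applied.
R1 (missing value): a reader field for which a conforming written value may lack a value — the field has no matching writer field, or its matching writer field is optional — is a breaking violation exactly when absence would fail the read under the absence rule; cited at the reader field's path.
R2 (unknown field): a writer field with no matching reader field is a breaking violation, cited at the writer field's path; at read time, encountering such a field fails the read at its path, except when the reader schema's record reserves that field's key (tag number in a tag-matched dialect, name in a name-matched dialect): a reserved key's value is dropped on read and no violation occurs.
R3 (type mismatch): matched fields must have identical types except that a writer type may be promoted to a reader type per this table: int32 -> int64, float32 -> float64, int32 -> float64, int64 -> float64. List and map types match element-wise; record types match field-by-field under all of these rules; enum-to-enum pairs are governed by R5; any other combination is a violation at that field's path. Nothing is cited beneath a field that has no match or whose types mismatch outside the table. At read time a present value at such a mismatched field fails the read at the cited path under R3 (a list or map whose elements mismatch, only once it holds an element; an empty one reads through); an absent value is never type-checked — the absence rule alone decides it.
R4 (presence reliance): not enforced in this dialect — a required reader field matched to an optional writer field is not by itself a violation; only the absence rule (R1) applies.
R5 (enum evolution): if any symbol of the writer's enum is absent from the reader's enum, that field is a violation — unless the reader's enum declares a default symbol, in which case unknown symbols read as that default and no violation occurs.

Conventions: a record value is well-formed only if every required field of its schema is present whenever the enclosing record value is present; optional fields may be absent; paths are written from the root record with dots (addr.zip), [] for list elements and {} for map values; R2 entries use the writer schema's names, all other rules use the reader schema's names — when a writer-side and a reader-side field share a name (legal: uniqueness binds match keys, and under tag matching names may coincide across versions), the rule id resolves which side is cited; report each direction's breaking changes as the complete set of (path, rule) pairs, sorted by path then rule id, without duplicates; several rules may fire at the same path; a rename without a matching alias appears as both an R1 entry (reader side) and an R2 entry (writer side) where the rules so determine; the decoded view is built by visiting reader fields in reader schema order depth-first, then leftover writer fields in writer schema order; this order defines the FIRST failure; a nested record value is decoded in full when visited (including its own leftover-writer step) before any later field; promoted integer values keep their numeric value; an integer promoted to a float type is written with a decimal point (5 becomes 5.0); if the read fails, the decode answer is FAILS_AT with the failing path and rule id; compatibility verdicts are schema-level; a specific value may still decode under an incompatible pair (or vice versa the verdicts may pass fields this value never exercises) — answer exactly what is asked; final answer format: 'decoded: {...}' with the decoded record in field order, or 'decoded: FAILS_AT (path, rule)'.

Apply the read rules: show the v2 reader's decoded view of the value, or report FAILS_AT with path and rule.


decoded: {"severity": "PUSH", "codes": {}, "latitude": -2.5}

the writer's type comes first in each Event pair
decode (reader v2):
  severity := "PUSH"
  codes := {}
  latitude := -2.5
  writer locale: reserved -> dropped
  => decoded: {"severity": "PUSH", "codes": {}, "latitude": -2.5}
ruling out the remaining Event differences:
  field latitude in record Event: required changed to optional -> matters for Event compatibility verdicts, not for this value's decode
  enum Color (field severity in record Event): symbol GREEN added -> matters for Event compatibility verdicts, not for this value's decode


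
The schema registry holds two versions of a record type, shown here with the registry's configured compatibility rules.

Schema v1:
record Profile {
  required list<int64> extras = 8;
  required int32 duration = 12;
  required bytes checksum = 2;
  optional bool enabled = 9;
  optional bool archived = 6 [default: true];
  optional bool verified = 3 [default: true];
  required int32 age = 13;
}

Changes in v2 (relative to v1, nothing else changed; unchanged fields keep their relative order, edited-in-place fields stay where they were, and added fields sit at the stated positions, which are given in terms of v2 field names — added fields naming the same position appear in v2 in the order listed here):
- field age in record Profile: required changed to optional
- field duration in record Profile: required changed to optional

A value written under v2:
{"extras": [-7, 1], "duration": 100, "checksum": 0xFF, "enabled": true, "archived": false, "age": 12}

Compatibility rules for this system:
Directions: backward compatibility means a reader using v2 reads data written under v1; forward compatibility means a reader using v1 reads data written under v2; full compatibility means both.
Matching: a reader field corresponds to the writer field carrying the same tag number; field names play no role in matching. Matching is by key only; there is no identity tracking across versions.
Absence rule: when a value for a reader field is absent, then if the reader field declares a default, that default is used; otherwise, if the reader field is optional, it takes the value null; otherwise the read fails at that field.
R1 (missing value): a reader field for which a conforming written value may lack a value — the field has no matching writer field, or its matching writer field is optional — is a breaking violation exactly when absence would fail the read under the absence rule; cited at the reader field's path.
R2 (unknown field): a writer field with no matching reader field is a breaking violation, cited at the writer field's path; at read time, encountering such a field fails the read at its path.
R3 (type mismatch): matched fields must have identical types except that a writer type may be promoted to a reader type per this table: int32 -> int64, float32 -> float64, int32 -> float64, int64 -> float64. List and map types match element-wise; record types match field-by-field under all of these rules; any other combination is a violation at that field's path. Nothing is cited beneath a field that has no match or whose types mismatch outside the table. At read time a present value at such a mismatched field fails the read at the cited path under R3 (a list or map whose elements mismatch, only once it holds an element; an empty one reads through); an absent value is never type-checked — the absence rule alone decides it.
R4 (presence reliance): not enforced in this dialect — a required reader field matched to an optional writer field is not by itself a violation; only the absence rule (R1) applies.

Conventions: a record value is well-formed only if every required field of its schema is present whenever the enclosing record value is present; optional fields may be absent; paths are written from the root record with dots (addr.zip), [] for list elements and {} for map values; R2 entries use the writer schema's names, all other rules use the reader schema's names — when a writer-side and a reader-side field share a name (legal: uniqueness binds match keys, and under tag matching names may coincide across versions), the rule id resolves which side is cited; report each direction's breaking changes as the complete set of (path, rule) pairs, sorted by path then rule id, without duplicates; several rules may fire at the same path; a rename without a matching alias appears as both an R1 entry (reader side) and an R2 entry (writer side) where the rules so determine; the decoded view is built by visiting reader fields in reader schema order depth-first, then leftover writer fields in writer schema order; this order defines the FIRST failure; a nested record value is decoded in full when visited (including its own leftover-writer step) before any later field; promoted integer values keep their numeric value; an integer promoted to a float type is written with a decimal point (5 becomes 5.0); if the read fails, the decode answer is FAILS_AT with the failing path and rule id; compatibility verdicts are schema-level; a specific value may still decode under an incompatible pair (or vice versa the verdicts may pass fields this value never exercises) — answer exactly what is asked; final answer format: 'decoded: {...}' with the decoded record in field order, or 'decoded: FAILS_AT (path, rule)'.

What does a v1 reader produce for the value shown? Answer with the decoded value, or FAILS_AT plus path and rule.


in Profile below, arrows point writer -> reader
migrating the Profile value to v1:
  extras := [-7, 1]
  duration := 100
  checksum := 0xFF
  enabled := true
  archived := false
  verified := true (absent -> default)
  age := 12
  => decoded: {"extras": [-7, 1], "duration": 100, "checksum": 0xFF, "enabled": true, "archived": false, "verified": true, "age": 12}
the rest of the Profile diff is inert for this question:
  field age in record Profile: required changed to optional -> affects the rule determinations only; this particular Profile value decodes identically
  field duration in record Profile: required changed to optional -> affects the rule determinations only; this particular Profile value decodes identically

decoded: {"extras": [-7, 1], "duration": 100, "checksum": 0xFF, "enabled": true, "archived": false, "verified": true, "age": 12}


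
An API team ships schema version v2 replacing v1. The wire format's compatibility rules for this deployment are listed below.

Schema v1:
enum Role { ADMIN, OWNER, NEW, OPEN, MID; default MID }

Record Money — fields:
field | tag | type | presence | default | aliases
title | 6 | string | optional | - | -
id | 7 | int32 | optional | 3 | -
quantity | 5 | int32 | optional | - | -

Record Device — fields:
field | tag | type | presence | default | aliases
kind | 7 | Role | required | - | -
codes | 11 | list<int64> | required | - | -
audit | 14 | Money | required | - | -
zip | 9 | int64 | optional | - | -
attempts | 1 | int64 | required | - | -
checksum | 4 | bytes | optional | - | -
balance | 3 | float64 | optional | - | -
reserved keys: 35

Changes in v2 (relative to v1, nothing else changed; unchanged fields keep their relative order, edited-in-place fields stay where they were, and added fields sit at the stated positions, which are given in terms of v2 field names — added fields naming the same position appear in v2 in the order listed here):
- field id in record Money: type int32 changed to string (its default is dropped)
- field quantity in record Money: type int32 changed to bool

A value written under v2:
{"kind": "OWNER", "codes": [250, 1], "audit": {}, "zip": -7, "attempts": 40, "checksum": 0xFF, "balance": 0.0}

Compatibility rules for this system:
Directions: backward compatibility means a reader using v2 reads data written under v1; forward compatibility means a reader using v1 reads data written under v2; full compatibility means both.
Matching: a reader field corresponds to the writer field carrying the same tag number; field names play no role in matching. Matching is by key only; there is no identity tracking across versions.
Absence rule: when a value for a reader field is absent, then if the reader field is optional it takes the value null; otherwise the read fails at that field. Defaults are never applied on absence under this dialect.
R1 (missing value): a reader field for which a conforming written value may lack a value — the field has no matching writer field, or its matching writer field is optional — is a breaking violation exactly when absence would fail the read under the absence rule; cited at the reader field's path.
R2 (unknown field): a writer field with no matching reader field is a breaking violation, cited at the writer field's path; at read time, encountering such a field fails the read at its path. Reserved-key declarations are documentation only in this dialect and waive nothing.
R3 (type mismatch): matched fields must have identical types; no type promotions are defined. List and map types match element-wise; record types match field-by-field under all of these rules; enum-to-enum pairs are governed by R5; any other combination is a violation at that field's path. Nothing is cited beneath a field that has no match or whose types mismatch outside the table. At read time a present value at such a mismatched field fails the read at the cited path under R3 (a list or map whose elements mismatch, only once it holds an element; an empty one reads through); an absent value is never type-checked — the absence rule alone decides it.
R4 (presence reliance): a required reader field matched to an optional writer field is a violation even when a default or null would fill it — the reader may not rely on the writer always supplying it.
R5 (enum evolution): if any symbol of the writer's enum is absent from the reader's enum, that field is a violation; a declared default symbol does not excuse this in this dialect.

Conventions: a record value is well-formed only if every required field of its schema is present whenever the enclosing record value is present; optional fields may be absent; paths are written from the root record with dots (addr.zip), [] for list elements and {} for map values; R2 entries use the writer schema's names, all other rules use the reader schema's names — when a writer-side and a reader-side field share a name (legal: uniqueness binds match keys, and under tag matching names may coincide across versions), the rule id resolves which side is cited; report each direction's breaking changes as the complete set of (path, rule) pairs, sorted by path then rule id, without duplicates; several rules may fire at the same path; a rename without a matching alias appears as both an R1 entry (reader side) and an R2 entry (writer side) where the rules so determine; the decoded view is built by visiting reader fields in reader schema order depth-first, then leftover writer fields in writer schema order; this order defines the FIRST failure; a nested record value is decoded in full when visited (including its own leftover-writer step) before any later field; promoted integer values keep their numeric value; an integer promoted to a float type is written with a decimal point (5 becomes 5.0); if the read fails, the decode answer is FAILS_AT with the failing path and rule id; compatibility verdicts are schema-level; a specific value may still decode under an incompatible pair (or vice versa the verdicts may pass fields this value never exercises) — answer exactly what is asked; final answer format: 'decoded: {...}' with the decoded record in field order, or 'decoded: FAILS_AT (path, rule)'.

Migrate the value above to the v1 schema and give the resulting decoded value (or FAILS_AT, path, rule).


decoded: {"kind": "OWNER", "codes": [250, 1], "audit": {"title": null, "id": null, "quantity": null}, "zip": -7, "attempts": 40, "checksum": 0xFF, "balance": 0.0}

the writer's type comes first in each Device pair
migrating the Device value to v1:
  kind := "OWNER"
  codes := [250, 1]
  audit.title := null (not supplied -> null)
  audit.id := null (not supplied -> null)
  audit.quantity := null (not supplied -> null)
  zip := -7
  attempts := 40
  checksum := 0xFF
  balance := 0.0
  => decoded: {"kind": "OWNER", "codes": [250, 1], "audit": {"title": null, "id": null, "quantity": null}, "zip": -7, "attempts": 40, "checksum": 0xFF, "balance": 0.0}
checking off the Device differences that do not matter here:
  field id in record Money: type int32 changed to string (its default is dropped) -> matters for Device compatibility verdicts, not for this value's decode
  field quantity in record Money: type int32 changed to bool -> matters for Device compatibility verdicts, not for this value's decode


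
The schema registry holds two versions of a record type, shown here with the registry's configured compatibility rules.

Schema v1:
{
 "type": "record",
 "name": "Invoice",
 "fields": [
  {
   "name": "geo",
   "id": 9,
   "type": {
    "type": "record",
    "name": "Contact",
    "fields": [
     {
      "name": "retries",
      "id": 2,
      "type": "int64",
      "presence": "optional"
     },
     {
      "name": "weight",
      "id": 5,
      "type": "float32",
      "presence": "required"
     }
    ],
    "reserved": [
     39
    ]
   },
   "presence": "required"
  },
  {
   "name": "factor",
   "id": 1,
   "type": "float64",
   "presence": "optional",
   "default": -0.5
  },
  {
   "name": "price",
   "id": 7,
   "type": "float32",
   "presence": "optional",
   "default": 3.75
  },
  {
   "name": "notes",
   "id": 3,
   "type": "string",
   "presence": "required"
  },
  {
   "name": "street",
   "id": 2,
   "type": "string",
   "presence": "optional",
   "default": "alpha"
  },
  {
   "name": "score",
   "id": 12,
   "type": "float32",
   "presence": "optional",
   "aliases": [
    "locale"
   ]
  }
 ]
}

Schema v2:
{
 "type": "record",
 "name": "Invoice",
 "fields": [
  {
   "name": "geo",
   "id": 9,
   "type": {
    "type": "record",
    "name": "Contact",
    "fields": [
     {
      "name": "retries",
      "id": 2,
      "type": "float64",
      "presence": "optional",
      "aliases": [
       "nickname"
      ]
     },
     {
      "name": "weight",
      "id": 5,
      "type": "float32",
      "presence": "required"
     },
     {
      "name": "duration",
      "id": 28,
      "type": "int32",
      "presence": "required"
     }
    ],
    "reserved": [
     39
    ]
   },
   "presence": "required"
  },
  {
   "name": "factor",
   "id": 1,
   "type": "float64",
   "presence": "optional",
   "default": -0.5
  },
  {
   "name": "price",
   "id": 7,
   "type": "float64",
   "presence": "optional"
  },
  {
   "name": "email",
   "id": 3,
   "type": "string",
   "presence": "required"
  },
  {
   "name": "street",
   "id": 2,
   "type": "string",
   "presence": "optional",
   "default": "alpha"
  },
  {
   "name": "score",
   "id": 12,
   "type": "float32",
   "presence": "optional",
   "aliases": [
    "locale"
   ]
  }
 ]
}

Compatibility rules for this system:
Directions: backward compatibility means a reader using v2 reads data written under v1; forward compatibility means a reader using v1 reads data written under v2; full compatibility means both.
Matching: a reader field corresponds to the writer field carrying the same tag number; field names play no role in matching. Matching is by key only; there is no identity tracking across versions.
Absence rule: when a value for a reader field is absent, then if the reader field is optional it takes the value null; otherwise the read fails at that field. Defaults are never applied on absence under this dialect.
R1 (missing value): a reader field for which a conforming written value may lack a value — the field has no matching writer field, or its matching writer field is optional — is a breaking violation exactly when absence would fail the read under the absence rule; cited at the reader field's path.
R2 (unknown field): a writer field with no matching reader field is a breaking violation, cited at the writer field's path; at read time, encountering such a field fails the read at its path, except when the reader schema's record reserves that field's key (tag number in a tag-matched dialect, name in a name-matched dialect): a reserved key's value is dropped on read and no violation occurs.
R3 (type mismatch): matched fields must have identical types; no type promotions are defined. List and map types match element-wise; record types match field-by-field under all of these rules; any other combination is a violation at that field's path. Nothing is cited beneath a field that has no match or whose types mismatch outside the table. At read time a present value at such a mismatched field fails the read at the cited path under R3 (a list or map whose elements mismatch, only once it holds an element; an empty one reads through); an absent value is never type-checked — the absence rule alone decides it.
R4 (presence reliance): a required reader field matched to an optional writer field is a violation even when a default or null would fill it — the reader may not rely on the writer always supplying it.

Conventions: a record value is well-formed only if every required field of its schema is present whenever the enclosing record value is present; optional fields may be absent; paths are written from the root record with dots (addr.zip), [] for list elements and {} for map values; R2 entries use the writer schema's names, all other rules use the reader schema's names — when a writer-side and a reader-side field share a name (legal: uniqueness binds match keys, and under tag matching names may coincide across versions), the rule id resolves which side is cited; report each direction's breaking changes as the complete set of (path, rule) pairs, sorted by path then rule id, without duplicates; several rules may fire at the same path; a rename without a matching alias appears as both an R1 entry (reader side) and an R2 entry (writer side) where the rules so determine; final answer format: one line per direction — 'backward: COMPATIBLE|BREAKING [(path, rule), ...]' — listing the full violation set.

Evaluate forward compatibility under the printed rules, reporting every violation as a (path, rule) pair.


the writer's type comes first in each Invoice pair
forward analysis of Invoice with v1 as reader and v2 as writer:
  geo: paired with writer geo (Contact -> Contact; writer required)
  factor: paired with writer factor (float64 -> float64; writer optional)
  price: paired with writer price (float64 -> float32; writer optional)
  notes: paired with writer email (string -> string; writer required)
  street: paired with writer street (string -> string; writer optional)
  score: paired with writer score (float32 -> float32; writer optional)
  geo.retries: paired with writer geo.retries (float64 -> int64; writer optional)
  geo.weight: paired with writer geo.weight (float32 -> float32; writer required)
  leftover writer field: geo.duration
  violation R2 at geo.duration
  violation R3 at geo.retries
  violation R3 at price
  => 3 violation(s): forward is BREAKING for Invoice
diffs on Invoice not affecting the asked answer:
  renamed field notes to email in record Invoice -> no rule fires on it in Invoice's dialect; the asked verdict holds

forward: BREAKING [(geo.duration, R2), (geo.retries, R3), (price, R3)]


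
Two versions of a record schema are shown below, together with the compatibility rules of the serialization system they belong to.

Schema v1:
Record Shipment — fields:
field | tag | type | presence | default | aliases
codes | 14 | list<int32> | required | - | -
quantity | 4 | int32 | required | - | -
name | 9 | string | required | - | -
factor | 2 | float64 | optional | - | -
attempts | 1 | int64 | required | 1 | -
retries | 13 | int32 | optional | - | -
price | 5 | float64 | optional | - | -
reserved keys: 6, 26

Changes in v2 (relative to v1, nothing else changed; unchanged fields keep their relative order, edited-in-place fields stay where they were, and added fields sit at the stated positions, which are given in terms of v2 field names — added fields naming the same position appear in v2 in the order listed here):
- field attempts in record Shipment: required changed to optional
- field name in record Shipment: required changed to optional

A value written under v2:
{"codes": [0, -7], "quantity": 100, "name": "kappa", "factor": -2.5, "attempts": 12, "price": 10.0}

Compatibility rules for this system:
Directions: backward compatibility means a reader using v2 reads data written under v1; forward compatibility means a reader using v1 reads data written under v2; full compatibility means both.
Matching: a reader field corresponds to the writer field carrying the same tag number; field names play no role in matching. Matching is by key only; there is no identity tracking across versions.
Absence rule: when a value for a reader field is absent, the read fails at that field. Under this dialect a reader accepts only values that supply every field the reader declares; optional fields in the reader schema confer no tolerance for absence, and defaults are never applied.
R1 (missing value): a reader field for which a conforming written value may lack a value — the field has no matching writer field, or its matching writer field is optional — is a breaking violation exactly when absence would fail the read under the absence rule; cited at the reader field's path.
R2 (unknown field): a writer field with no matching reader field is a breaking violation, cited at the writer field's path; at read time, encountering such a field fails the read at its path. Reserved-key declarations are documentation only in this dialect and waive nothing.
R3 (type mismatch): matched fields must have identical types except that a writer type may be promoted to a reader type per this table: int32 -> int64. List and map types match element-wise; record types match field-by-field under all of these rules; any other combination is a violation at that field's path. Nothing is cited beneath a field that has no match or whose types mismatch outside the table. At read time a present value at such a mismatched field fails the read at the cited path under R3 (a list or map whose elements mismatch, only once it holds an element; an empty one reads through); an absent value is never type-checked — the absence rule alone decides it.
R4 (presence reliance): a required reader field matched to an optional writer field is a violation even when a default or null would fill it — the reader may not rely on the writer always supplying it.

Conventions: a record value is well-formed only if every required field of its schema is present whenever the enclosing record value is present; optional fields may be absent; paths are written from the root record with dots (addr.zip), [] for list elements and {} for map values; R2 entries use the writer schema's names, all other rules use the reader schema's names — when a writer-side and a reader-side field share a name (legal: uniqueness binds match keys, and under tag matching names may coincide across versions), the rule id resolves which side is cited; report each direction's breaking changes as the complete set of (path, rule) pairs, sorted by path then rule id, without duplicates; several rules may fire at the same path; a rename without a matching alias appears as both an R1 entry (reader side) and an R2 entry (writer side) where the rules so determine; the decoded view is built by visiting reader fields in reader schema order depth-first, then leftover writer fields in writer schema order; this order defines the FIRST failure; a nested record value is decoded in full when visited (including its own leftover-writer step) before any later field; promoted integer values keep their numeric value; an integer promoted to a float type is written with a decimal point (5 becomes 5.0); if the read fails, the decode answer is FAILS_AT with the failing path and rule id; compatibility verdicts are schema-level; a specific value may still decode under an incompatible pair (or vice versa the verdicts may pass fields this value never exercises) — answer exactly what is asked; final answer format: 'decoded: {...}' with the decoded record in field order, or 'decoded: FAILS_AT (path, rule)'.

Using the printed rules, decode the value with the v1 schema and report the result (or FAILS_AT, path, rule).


decoded: FAILS_AT (retries, R1)

the writer's type comes first in each Shipment pair
decode walk for Shipment under reader schema v1:
  codes := [0, -7]
  quantity := 100
  name := "kappa"
  factor := -2.5
  attempts := 12
  read fails at retries under R1 (no fill)
  => FAILS_AT (retries, R1)
checking off the Shipment differences that do not matter here:
  field attempts in record Shipment: required changed to optional -> matters for Shipment compatibility verdicts, not for this value's decode
  field name in record Shipment: required changed to optional -> matters for Shipment compatibility verdicts, not for this value's decode


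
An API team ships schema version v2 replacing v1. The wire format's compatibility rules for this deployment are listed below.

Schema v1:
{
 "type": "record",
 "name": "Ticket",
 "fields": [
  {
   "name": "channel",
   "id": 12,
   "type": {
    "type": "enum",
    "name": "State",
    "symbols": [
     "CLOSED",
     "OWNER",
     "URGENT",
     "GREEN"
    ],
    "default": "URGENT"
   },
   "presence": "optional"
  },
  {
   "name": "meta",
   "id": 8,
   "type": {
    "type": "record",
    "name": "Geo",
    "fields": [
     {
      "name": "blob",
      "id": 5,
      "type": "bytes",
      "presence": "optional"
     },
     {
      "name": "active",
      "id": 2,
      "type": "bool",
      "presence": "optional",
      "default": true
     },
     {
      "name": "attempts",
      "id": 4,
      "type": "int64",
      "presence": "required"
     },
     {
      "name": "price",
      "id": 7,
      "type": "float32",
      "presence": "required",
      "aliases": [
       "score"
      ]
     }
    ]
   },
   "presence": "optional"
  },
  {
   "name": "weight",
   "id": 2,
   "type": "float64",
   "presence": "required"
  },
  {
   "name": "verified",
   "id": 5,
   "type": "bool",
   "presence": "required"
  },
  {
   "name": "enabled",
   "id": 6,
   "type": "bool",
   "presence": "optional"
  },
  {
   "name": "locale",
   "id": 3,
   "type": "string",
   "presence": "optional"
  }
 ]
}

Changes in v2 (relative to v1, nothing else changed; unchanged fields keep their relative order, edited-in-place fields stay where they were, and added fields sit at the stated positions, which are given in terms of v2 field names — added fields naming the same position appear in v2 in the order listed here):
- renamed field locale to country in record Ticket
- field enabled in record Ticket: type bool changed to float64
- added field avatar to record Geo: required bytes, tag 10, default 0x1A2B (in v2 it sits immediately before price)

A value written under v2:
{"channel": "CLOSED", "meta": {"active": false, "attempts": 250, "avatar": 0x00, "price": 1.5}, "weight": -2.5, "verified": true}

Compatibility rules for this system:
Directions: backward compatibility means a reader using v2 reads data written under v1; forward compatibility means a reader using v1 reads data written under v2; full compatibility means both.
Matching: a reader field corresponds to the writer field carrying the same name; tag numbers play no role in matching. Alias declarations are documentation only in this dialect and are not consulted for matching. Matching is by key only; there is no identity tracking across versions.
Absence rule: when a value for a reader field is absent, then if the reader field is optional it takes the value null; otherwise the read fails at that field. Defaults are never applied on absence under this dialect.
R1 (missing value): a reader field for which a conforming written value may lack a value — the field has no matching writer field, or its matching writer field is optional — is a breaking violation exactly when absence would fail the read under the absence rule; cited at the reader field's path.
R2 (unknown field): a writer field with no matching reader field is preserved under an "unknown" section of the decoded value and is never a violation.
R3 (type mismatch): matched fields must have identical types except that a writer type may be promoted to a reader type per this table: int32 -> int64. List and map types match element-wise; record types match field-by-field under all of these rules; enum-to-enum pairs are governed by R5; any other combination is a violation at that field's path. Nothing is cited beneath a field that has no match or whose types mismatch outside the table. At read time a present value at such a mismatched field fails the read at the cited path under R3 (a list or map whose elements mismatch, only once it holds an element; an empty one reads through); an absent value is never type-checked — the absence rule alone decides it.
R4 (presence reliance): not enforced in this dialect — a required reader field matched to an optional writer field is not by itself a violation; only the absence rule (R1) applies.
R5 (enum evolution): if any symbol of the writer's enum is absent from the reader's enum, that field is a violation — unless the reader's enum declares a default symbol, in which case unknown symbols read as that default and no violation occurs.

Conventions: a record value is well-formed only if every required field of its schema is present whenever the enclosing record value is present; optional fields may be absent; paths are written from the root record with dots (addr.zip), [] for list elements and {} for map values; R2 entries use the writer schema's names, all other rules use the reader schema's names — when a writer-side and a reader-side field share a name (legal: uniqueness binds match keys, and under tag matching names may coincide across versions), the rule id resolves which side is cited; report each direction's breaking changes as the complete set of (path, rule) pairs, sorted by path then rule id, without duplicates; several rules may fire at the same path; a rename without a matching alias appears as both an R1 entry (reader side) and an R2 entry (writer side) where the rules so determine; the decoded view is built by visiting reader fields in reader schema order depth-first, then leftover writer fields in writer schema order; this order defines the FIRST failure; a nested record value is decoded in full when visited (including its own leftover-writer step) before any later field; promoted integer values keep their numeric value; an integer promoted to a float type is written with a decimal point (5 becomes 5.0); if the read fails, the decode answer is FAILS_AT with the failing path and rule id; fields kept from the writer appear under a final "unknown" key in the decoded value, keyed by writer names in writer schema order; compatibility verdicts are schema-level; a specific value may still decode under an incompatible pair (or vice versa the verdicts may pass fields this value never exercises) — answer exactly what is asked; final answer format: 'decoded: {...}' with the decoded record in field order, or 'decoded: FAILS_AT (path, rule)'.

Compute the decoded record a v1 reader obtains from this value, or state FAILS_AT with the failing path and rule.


in Ticket below, arrows point writer -> reader
decoding the Ticket value with the v1 reader:
  channel := "CLOSED"
  meta.blob := null (not supplied -> null)
  meta.active := false
  meta.attempts := 250
  meta.price := 1.5
  writer meta.avatar: kept under "unknown"
  weight := -2.5
  verified := true
  enabled := null (not supplied -> null)
  locale := null (not supplied -> null)
  => decoded: {"channel": "CLOSED", "meta": {"blob": null, "active": false, "attempts": 250, "price": 1.5, "unknown": {"avatar": 0x00}}, "weight": -2.5, "verified": true, "enabled": null, "locale": null}
ruling out the remaining Ticket differences:
  renamed field locale to country in record Ticket -> fires no rule on Ticket under this dialect and leaves the result unchanged
  field enabled in record Ticket: type bool changed to float64 -> a verdict-level change on Ticket — the shown value reads the same

decoded: {"channel": "CLOSED", "meta": {"blob": null, "active": false, "attempts": 250, "price": 1.5, "unknown": {"avatar": 0x00}}, "weight": -2.5, "verified": true, "enabled": null, "locale": null}
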